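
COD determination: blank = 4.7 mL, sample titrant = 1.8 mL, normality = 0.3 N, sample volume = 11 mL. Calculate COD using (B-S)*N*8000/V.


632.7 mg/L


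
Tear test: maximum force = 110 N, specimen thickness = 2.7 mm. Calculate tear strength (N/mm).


Tear strength = force / thickness
Tear = 110 / 2.7 = 40.7 N/mm


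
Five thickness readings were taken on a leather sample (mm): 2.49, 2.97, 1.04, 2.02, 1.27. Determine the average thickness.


1.96 mm


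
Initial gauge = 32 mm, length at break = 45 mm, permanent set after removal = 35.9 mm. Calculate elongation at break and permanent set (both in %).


Elongation at break = 40.6%
Permanent set = 12.2%

Elongation at break = (45 - 32) / 32 x 100 = 40.6%
Permanent set = (35.9 - 32) / 32 x 100 = 12.2%


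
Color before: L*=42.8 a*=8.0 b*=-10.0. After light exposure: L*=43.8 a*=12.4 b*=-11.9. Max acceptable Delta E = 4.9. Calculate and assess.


dL = 1.0, da = 4.4, db = -1.9
dE = sqrt((1.0)^2 + (4.4)^2 + (-1.9)^2) = 4.90
Max = 4.9
Passes: Yes


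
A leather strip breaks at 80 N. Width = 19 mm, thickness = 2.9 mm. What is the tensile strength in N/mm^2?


Cross-sectional area = 19 x 2.9 = 55.1 mm^2
Tensile strength = 80 / 55.1 = 1.45 N/mm^2


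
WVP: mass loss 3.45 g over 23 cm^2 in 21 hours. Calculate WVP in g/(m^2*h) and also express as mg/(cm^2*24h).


WVP = 71.43 g/(m^2*h)
Daily rate = 171.43 mg/(cm^2*24h)

WVP = 3.45 / (23 x 21) x 10000 = 71.43 g/(m^2*h)
Mass loss in mg = 3.45 x 1000 = 3450 mg
Per cm^2 per 24h in mg: 3450 x 24 / (23 x 21) = 82800 / 483 = 171.43 mg/(cm^2*24h)


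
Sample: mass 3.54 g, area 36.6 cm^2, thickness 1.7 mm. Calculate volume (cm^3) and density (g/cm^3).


Thickness in cm = 1.7 / 10 = 0.17 cm
Volume = 36.6 x 0.17 = 6.222 cm^3
Density = 3.54 / 6.222 = 0.569 g/cm^3


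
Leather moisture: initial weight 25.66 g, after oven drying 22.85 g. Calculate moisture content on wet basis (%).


11.0%

Moisture = 25.66 - 22.85 = 2.81 g
MC = 2.81 / 25.66 x 100 = 11.0%


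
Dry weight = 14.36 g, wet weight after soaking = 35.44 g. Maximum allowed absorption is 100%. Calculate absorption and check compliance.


WA = (35.44 - 14.36) / 14.36 x 100 = 146.8%
Maximum allowed: 100%
Compliant: No


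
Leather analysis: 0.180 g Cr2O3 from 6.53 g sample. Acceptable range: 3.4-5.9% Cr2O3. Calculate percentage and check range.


Cr2O3 = 2.76%
Within range: No


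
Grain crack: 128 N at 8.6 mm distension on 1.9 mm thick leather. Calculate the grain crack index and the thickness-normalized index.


Crack index = 128 / 8.6 = 14.9 N/mm
Normalized = 14.9 / 1.9 = 7.8 N/mm per mm


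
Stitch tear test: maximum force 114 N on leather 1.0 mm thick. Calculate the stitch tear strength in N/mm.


114.0 N/mm

Stitch tear strength = force / thickness
STS = 114 / 1.0 = 114.0 N/mm


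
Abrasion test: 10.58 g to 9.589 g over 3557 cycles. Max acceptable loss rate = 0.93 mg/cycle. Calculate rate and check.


Loss = 10.58 - 9.589 = 0.991 g
Rate = 0.991 g / 3557 cycles x 1000 = 0.279 mg/cycle
Max = 0.93 mg/cycle
Passes: Yes


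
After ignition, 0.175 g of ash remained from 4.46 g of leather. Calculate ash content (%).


Ash% = 0.175 / 4.46 x 100
Ash% = 3.92%


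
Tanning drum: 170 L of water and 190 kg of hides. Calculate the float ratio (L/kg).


0.9


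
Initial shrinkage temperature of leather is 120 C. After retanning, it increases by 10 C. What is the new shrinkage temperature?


130 C


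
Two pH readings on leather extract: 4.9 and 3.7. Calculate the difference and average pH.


Difference = |4.9 - 3.7| = 1.2
Average = (4.9 + 3.7) / 2 = 4.30


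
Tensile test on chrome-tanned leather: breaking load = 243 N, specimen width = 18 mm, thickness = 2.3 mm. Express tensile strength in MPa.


5.87 MPa

Cross-section = 18 x 2.3 = 41.4 mm^2
TS = 243 / 41.4 = 5.87 MPa
(1 N/mm^2 = 1 MPa)


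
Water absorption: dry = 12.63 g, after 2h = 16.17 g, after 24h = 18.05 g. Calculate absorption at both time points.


2h absorption = 28.0%
24h absorption = 42.9%

WA (2h) = (16.17 - 12.63) / 12.63 x 100 = 28.0%
WA (24h) = (18.05 - 12.63) / 12.63 x 100 = 42.9%


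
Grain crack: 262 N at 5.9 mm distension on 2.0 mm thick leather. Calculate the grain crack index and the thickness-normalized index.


Crack index = 44.4 N/mm
Normalized index = 22.2 N/mm per mm

Crack index = 262 / 5.9 = 44.4 N/mm
Normalized = 44.4 / 2.0 = 22.2 N/mm per mm


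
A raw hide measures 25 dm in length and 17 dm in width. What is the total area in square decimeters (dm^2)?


Area = length x width
Area = 25 x 17 = 425 dm^2


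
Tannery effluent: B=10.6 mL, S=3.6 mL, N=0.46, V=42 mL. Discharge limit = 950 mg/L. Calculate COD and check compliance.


COD = (10.6 - 3.6) x 0.46 x 8000 / 42 = 613.3 mg/L
Limit: 950 mg/L
Compliant: Yes


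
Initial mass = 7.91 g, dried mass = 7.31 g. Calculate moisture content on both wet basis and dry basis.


Moisture lost = 7.91 - 7.31 = 0.60 g
Wet basis MC = 0.60 / 7.91 x 100 = 7.6%
Dry basis MC = 0.60 / 7.31 x 100 = 8.2%


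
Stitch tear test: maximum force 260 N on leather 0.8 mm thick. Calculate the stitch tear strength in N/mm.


325.0 N/mm

Stitch tear strength = force / thickness
STS = 260 / 0.8 = 325.0 N/mm


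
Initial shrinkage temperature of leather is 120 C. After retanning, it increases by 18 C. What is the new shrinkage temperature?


138 C


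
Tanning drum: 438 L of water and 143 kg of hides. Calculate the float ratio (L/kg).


3.1

Float ratio = water / hide weight
Ratio = 438 / 143 = 3.1


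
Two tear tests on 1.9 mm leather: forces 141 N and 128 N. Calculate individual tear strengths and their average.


Tear 1 = 74.2 N/mm
Tear 2 = 67.4 N/mm
Average = 70.8 N/mm

Tear 1 = 141 / 1.9 = 74.2 N/mm
Tear 2 = 128 / 1.9 = 67.4 N/mm
Average = (74.2 + 67.4) / 2 = 70.8 N/mm


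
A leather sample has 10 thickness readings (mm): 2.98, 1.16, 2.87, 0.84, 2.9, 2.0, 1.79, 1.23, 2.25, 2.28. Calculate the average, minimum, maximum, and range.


Average = 2.03 mm
Min = 0.84 mm
Max = 2.98 mm
Range = 2.14 mm

Sum = 20.30
Average = 20.30 / 10 = 2.03 mm
Minimum = 0.84 mm
Maximum = 2.98 mm
Range = 2.98 - 0.84 = 2.14 mm


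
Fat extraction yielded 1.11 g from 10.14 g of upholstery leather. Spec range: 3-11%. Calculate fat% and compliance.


Fat content = 10.9%
Compliant: Yes


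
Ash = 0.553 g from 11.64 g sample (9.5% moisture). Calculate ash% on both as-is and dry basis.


As-is ash = 4.75%
Dry-basis ash = 5.25%

As-is ash% = 0.553 / 11.64 x 100 = 4.75%
Dry mass = 11.64 x (100 - 9.5) / 100 = 10.5342 g
Dry-basis ash% = 0.553 / 10.5342 x 100 = 5.25%


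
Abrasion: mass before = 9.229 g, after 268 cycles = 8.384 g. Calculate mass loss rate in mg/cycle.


Mass loss = 9.229 - 8.384 = 0.845 g
Rate = 0.845 / 268 x 1000 = 3.153 mg/cycle


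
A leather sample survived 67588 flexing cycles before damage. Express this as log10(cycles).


log10(67588) = 4.83


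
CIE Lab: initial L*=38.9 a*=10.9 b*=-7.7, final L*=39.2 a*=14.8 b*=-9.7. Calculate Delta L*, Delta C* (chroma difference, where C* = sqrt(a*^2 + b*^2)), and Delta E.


Delta L* = 0.3
Delta C* = 4.35
Delta E = 4.39

Delta L* = 39.2 - 38.9 = 0.3
C1* = sqrt((10.9)^2 + (-7.7)^2) = 13.345
C2* = sqrt((14.8)^2 + (-9.7)^2) = 17.695
Delta C* = 17.695 - 13.345 = 4.35
Delta E = sqrt((0.3)^2 + (3.9)^2 + (-2.0)^2) = 4.39


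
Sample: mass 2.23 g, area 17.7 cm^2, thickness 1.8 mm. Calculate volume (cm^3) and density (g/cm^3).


Volume = 3.186 cm^3
Density = 0.700 g/cm^3


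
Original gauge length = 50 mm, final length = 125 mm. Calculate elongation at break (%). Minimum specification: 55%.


Extension = 125 - 50 = 75 mm
Elongation = 75 / 50 x 100 = 150.0%
Minimum required: 55%
Meets specification: Yes


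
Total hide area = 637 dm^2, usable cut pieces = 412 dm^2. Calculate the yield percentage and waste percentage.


Yield = 412 / 637 x 100 = 64.7%
Waste = 637 - 412 = 225 dm^2
Waste% = 100 - 64.7 = 35.3%


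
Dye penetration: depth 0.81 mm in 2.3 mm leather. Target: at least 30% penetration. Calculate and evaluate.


Penetration = 0.81 / 2.3 x 100 = 35.2%
Target: 30%
Meets target: Yes


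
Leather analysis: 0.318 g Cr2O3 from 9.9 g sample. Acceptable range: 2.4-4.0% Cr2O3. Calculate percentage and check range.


Cr2O3 = 3.21%
Within range: Yes

Cr2O3% = 0.318 / 9.9 x 100 = 3.21%
Acceptable range: 2.4 to 4.0%
Within range: Yes


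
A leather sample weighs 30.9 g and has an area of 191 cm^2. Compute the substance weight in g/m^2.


Substance weight = mass / area x 10000
SW = 30.9 / 191 x 10000
SW = 1617.8 g/m^2


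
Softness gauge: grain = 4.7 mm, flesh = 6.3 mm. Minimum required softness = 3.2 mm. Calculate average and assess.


Average softness = 5.50 mm
Meets requirement: Yes

Average = (4.7 + 6.3) / 2 = 5.50 mm
Minimum = 3.2 mm
Meets requirement: Yes


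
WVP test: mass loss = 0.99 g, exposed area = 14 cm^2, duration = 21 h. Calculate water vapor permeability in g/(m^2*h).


33.67 g/(m^2*h)


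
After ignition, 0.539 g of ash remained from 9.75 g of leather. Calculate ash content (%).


Ash% = 0.539 / 9.75 x 100
Ash% = 5.53%


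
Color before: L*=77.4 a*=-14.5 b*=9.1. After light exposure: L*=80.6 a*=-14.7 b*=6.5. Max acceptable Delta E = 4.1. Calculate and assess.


dL = 3.2, da = -0.2, db = -2.6
dE = sqrt((3.2)^2 + (-0.2)^2 + (-2.6)^2) = 4.13
Max = 4.1
Passes: No


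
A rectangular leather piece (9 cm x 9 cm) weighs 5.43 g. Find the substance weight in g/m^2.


Area = 9 x 9 = 81 cm^2
SW = 5.43 / 81 x 10000 = 670.4 g/m^2


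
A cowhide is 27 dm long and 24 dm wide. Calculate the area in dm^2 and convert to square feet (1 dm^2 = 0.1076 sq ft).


648 dm^2
69.72 sq ft

Area = 27 x 24 = 648 dm^2
Conversion: 648 x 0.1076 = 69.72 sq ft


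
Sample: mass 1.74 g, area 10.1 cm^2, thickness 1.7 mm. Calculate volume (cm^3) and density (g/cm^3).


Thickness in cm = 1.7 / 10 = 0.17 cm
Volume = 10.1 x 0.17 = 1.717 cm^3
Density = 1.74 / 1.717 = 1.013 g/cm^3


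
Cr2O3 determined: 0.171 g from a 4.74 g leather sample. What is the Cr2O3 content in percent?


Cr2O3% = 0.171 / 4.74 x 100
Cr2O3% = 3.61%


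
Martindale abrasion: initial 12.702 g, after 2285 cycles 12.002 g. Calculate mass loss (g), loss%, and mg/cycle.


Mass loss = 0.700 g
Loss = 5.51%
Rate = 0.306 mg/cycle

Loss = 12.702 - 12.002 = 0.700 g
Loss% = 0.700 / 12.702 x 100 = 5.51%
Rate = 0.700 / 2285 x 1000 = 0.306 mg/cycle


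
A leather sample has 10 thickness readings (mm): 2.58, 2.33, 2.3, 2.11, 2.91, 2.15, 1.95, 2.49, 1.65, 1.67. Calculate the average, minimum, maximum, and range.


Average = 2.21 mm
Min = 1.65 mm
Max = 2.91 mm
Range = 1.26 mm


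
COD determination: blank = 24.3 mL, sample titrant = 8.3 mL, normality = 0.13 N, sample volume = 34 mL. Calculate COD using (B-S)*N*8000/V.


COD = (24.3 - 8.3) x 0.13 x 8000 / 34
COD = 16.0 x 0.13 x 8000 / 34
COD = 489.4 mg/L


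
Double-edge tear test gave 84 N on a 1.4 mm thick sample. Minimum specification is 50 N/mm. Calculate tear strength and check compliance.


Tear strength = 84 / 1.4 = 60.0 N/mm
Required minimum = 50 N/mm
Compliant: Yes


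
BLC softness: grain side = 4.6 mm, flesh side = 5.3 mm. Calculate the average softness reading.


4.95 mm


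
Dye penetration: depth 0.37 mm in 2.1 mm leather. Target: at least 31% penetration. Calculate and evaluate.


Penetration = 0.37 / 2.1 x 100 = 17.6%
Target: 31%
Meets target: No


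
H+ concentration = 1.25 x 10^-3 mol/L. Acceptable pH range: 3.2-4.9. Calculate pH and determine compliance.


pH = -log10(1.25 x 10^-3) = 2.90
Range: 3.2 to 4.9
Compliant: No


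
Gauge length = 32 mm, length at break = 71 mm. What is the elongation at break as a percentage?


121.9%

Extension = 71 - 32 = 39 mm
Elongation = 39 / 32 x 100 = 121.9%


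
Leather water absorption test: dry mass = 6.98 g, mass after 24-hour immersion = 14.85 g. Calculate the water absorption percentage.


112.8%

Water absorbed = 14.85 - 6.98 = 7.87 g
WA% = 7.87 / 6.98 x 100 = 112.8%


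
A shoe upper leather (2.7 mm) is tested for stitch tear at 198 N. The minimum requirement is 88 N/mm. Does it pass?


STS = 73.3 N/mm
Passes: No


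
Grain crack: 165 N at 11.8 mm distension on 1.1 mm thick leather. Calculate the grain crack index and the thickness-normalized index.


Crack index = 165 / 11.8 = 14.0 N/mm
Normalized = 14.0 / 1.1 = 12.7 N/mm per mm


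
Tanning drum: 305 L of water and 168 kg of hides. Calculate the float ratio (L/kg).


Float ratio = water / hide weight
Ratio = 305 / 168 = 1.8


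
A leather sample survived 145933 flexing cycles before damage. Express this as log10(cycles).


log10(145933) = 5.16


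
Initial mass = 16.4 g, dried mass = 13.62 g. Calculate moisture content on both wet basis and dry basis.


Wet basis = 17.0%
Dry basis = 20.4%

Moisture lost = 16.4 - 13.62 = 2.78 g
Wet basis MC = 2.78 / 16.4 x 100 = 17.0%
Dry basis MC = 2.78 / 13.62 x 100 = 20.4%


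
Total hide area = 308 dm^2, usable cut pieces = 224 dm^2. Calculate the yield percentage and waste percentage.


Yield = 72.7%
Waste = 27.3%


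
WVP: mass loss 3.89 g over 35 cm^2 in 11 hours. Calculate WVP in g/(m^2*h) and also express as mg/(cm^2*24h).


WVP = 3.89 / (35 x 11) x 10000 = 101.04 g/(m^2*h)
Mass loss in mg = 3.89 x 1000 = 3890 mg
Per cm^2 per 24h in mg: 3890 x 24 / (35 x 11) = 93360 / 385 = 242.49 mg/(cm^2*24h)


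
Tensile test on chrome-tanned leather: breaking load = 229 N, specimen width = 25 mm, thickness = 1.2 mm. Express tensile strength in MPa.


7.63 MPa

Cross-section = 25 x 1.2 = 30.0 mm^2
TS = 229 / 30.0 = 7.63 MPa
(1 N/mm^2 = 1 MPa)


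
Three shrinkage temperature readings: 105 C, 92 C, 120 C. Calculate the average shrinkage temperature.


105.7 C


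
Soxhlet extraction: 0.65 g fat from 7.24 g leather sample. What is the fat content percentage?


Fat content = 0.65 / 7.24 x 100
Fat = 9.0%


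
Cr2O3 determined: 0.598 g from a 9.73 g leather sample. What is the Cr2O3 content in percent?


Cr2O3% = 0.598 / 9.73 x 100
Cr2O3% = 6.15%


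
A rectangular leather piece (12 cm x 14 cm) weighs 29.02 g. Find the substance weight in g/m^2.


Area = 12 x 14 = 168 cm^2
SW = 29.02 / 168 x 10000 = 1727.4 g/m^2


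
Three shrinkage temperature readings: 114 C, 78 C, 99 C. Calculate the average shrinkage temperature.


97.0 C


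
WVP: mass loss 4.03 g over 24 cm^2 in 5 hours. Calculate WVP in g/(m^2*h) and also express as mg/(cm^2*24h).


WVP = 4.03 / (24 x 5) x 10000 = 335.83 g/(m^2*h)
Mass loss in mg = 4.03 x 1000 = 4030 mg
Per cm^2 per 24h in mg: 4030 x 24 / (24 x 5) = 96720 / 120 = 806.00 mg/(cm^2*24h)


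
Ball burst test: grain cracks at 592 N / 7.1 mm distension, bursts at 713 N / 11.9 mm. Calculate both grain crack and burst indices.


Crack index = 592 / 7.1 = 83.4 N/mm
Burst index = 713 / 11.9 = 59.9 N/mm


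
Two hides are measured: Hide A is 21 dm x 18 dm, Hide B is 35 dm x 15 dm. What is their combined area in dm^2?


903 dm^2

Hide A area = 21 x 18 = 378 dm^2
Hide B area = 35 x 15 = 525 dm^2
Total = 378 + 525 = 903 dm^2


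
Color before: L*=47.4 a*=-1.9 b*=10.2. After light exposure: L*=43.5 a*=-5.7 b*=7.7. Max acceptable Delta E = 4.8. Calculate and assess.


dL = -3.9, da = -3.8, db = -2.5
dE = sqrt((-3.9)^2 + (-3.8)^2 + (-2.5)^2) = 5.99
Max = 4.8
Passes: No


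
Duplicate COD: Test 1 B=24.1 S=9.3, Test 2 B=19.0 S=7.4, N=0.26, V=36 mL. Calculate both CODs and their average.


COD1 = 855.1 mg/L
COD2 = 670.2 mg/L
Average = 762.7 mg/L


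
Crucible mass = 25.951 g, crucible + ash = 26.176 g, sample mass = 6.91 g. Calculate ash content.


Ash mass = 0.225 g
Ash content = 3.26%

Ash mass = 26.176 - 25.951 = 0.225 g
Ash% = 0.225 / 6.91 x 100 = 3.26%


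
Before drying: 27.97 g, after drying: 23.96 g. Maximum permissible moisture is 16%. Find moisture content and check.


MC = (27.97 - 23.96) / 27.97 x 100 = 14.3%
Maximum: 16%
Acceptable: Yes


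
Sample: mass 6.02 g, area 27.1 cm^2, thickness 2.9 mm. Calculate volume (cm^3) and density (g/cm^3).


Volume = 7.859 cm^3
Density = 0.766 g/cm^3

Thickness in cm = 2.9 / 10 = 0.29 cm
Volume = 27.1 x 0.29 = 7.859 cm^3
Density = 6.02 / 7.859 = 0.766 g/cm^3


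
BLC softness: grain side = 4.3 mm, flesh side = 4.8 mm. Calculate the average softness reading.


4.55 mm

Average = (4.3 + 4.8) / 2
Average = 4.55 mm


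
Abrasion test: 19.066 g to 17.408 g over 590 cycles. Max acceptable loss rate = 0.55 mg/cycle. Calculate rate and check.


Rate = 2.810 mg/cycle
Passes: No

Loss = 19.066 - 17.408 = 1.658 g
Rate = 1.658 g / 590 cycles x 1000 = 2.810 mg/cycle
Max = 0.55 mg/cycle
Passes: No


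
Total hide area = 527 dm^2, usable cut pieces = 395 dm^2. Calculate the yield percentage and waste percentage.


Yield = 75.0%
Waste = 25.0%

Yield = 395 / 527 x 100 = 75.0%
Waste = 527 - 395 = 132 dm^2
Waste% = 100 - 75.0 = 25.0%


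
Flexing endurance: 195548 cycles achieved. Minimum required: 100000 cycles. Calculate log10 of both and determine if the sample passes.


Achieved: log10 = 5.29
Required: log10 = 5.00
Passes: Yes


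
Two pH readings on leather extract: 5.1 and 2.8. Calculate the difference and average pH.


Difference = 2.3
Average pH = 3.95


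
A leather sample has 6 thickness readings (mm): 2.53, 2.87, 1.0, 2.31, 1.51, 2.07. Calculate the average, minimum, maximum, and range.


Average = 2.05 mm
Min = 1.0 mm
Max = 2.87 mm
Range = 1.87 mm

Sum = 12.29
Average = 12.29 / 6 = 2.05 mm
Minimum = 1.0 mm
Maximum = 2.87 mm
Range = 2.87 - 1.0 = 1.87 mm


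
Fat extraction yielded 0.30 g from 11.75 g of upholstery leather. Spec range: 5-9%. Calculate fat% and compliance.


Fat content = 2.6%
Compliant: No

Fat% = 0.30 / 11.75 x 100 = 2.6%
Spec range: 5-9%
Compliant: No


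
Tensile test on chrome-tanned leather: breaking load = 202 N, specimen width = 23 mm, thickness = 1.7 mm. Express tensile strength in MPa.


5.17 MPa


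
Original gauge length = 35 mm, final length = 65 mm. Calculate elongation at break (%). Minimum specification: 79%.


Elongation = 85.7%
Meets spec: Yes


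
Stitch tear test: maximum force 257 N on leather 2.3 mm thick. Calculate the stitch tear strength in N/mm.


111.7 N/mm

Stitch tear strength = force / thickness
STS = 257 / 2.3 = 111.7 N/mm


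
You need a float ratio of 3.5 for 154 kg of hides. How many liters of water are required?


Water = hide weight x target ratio
Water = 154 x 3.5 = 539.0 L


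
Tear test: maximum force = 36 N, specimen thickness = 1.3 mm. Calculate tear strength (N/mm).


27.7 N/mm

Tear strength = force / thickness
Tear = 36 / 1.3 = 27.7 N/mm


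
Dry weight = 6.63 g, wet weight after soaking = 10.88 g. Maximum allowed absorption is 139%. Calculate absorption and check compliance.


Absorption = 64.1%
Compliant: Yes

WA = (10.88 - 6.63) / 6.63 x 100 = 64.1%
Maximum allowed: 139%
Compliant: Yes


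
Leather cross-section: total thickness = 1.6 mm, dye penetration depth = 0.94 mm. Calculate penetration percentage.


Penetration% = 0.94 / 1.6 x 100
Penetration = 58.8%


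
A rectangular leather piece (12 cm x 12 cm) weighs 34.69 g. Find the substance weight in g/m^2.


Area = 12 x 12 = 144 cm^2
SW = 34.69 / 144 x 10000 = 2409.0 g/m^2


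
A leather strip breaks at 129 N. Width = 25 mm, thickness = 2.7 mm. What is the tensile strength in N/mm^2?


1.91 N/mm^2


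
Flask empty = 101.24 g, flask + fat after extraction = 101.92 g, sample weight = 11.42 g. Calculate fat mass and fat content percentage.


Fat mass = 101.92 - 101.24 = 0.68 g
Fat% = 0.68 / 11.42 x 100 = 6.0%


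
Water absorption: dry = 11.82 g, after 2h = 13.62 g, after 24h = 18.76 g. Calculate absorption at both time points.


2h absorption = 15.2%
24h absorption = 58.7%


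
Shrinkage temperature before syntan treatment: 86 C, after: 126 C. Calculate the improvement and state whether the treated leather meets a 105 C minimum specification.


Improvement = 40 C
Meets 105 C spec: Yes

Improvement = 126 - 86 = 40 C
Spec check: 126 C >= 105 C? Yes


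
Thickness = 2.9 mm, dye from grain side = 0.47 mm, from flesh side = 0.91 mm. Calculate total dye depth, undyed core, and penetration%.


Total dyed = 0.47 + 0.91 = 1.38 mm
Undyed core = 2.9 - 1.38 = 1.52 mm
Penetration = 1.38 / 2.9 x 100 = 47.6%


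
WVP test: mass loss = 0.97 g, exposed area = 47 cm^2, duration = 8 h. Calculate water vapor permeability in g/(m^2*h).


WVP = mass_loss / (area x time) x 10000
WVP = 0.97 / (47 x 8) x 10000
WVP = 0.97 / 376 x 10000 = 25.80 g/(m^2*h)


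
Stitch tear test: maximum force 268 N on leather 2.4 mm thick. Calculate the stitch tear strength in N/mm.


Stitch tear strength = force / thickness
STS = 268 / 2.4 = 111.7 N/mm


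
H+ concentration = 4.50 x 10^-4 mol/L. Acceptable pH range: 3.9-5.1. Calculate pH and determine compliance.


pH = 3.35
Compliant: No

pH = -log10(4.50 x 10^-4) = 3.35
Range: 3.9 to 5.1
Compliant: No


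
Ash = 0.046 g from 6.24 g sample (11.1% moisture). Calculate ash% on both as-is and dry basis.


As-is ash% = 0.046 / 6.24 x 100 = 0.74%
Dry mass = 6.24 x (100 - 11.1) / 100 = 5.54736 g
Dry-basis ash% = 0.046 / 5.54736 x 100 = 0.83%


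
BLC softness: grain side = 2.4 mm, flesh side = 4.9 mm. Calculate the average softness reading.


3.65 mm


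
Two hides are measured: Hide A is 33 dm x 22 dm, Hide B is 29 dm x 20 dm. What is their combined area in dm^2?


1306 dm^2


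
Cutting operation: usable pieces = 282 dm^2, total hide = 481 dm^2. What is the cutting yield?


Yield = usable / total x 100
Yield = 282 / 481 x 100 = 58.6%


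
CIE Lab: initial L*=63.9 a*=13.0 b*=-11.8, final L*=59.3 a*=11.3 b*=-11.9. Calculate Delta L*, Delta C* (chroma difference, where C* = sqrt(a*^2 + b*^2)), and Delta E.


Delta L* = -4.6
Delta C* = -1.15
Delta E = 4.91


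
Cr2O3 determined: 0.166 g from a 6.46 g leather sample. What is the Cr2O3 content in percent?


Cr2O3% = 0.166 / 6.46 x 100
Cr2O3% = 2.57%


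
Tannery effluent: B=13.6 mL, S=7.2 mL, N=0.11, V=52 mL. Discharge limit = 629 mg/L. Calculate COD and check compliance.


COD = 108.3 mg/L
Compliant: Yes

COD = (13.6 - 7.2) x 0.11 x 8000 / 52 = 108.3 mg/L
Limit: 629 mg/L
Compliant: Yes


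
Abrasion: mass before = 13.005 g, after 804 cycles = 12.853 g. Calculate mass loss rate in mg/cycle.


0.189 mg/cycle

Mass loss = 13.005 - 12.853 = 0.152 g
Rate = 0.152 / 804 x 1000 = 0.189 mg/cycle


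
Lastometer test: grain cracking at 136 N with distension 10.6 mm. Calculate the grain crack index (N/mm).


Grain crack index = force / distension
Index = 136 / 10.6 = 12.8 N/mm


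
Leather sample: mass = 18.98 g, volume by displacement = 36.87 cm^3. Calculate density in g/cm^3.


0.515 g/cm^3


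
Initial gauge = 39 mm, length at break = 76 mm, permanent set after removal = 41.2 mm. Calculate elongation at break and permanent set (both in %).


Elongation at break = (76 - 39) / 39 x 100 = 94.9%
Permanent set = (41.2 - 39) / 39 x 100 = 5.6%


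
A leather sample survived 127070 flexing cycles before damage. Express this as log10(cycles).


5.10


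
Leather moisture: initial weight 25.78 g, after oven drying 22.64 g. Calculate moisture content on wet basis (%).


Moisture = 25.78 - 22.64 = 3.14 g
MC = 3.14 / 25.78 x 100 = 12.2%


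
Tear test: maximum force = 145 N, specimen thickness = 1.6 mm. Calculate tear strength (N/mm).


90.6 N/mm

Tear strength = force / thickness
Tear = 145 / 1.6 = 90.6 N/mm


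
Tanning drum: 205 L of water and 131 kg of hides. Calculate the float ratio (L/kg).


Float ratio = water / hide weight
Ratio = 205 / 131 = 1.6


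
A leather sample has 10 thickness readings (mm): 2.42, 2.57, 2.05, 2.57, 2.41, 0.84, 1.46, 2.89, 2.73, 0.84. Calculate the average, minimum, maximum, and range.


Average = 2.08 mm
Min = 0.84 mm
Max = 2.89 mm
Range = 2.05 mm


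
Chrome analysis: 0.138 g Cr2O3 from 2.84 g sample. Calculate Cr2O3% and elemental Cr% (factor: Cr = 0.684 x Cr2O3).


Cr2O3 = 4.86%
Cr = 3.32%


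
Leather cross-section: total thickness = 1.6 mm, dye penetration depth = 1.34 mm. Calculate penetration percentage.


Penetration% = 1.34 / 1.6 x 100
Penetration = 83.8%


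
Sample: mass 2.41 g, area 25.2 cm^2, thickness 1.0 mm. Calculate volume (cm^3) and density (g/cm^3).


Thickness in cm = 1.0 / 10 = 0.10 cm
Volume = 25.2 x 0.10 = 2.520 cm^3
Density = 2.41 / 2.520 = 0.956 g/cm^3


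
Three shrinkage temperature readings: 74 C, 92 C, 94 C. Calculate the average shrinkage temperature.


Average = (74 + 92 + 94) / 3
Average = 260 / 3 = 86.7 C


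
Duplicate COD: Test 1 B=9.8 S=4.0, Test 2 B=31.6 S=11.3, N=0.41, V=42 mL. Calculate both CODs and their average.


COD1 = (9.8 - 4.0) x 0.41 x 8000 / 42 = 453.0 mg/L
COD2 = (31.6 - 11.3) x 0.41 x 8000 / 42 = 1585.3 mg/L
Average = (453.0 + 1585.3) / 2 = 1019.2 mg/L


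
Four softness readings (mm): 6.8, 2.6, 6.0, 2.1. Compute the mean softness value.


4.38 mm

Sum = 6.8 + 2.6 + 6.0 + 2.1
Mean = 17.5 / 4 = 4.38 mm


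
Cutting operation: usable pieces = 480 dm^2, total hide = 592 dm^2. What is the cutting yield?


Yield = usable / total x 100
Yield = 480 / 592 x 100 = 81.1%


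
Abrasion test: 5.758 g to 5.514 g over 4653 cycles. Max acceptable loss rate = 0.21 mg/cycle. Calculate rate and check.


Loss = 5.758 - 5.514 = 0.244 g
Rate = 0.244 g / 4653 cycles x 1000 = 0.052 mg/cycle
Max = 0.21 mg/cycle
Passes: Yes


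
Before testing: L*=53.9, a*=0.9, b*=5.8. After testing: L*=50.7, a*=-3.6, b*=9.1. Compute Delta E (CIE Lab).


Delta E = 6.43

dL = 50.7 - 53.9 = -3.2
da = -3.6 - 0.9 = -4.5
db = 9.1 - 5.8 = 3.3
dE = sqrt((-3.2)^2 + (-4.5)^2 + (3.3)^2) = 6.43


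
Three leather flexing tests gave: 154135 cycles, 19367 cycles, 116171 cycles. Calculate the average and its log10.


Average = (154135 + 19367 + 116171) / 3 = 96558 cycles
log10(96558) = 4.98


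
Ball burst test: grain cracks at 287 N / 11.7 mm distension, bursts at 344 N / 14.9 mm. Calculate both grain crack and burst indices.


Crack index = 24.5 N/mm
Burst index = 23.1 N/mm


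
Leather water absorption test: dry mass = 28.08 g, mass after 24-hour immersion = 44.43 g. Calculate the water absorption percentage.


58.2%


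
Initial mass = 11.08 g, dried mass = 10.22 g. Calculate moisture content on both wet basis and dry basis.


Moisture lost = 11.08 - 10.22 = 0.86 g
Wet basis MC = 0.86 / 11.08 x 100 = 7.8%
Dry basis MC = 0.86 / 10.22 x 100 = 8.4%


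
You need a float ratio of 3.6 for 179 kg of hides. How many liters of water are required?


644.4 L


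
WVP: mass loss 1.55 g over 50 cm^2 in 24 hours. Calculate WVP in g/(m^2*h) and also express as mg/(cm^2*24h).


WVP = 12.92 g/(m^2*h)
Daily rate = 31.00 mg/(cm^2*24h)


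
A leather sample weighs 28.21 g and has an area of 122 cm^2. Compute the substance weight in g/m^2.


Substance weight = mass / area x 10000
SW = 28.21 / 122 x 10000
SW = 2312.3 g/m^2


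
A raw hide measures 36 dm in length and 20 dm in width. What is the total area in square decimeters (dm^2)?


720 dm^2


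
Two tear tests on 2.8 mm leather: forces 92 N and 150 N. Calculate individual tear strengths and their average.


Tear 1 = 92 / 2.8 = 32.9 N/mm
Tear 2 = 150 / 2.8 = 53.6 N/mm
Average = (32.9 + 53.6) / 2 = 43.3 N/mm


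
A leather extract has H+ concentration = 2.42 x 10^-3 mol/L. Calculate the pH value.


pH = 2.62

pH = -log10[H+]
pH = -log10(2.42 x 10^-3) = 2.62


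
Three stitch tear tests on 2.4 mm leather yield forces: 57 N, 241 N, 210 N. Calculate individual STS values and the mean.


STS1 = 57 / 2.4 = 23.8 N/mm
STS2 = 241 / 2.4 = 100.4 N/mm
STS3 = 210 / 2.4 = 87.5 N/mm
Mean = (23.8 + 100.4 + 87.5) / 3 = 70.6 N/mm


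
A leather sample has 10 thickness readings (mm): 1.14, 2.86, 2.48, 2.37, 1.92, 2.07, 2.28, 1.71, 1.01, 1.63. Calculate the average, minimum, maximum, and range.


Average = 1.95 mm
Min = 1.01 mm
Max = 2.86 mm
Range = 1.85 mm

Sum = 19.47
Average = 19.47 / 10 = 1.95 mm
Minimum = 1.01 mm
Maximum = 2.86 mm
Range = 2.86 - 1.01 = 1.85 mm


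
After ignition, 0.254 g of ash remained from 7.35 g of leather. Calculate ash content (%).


3.46%


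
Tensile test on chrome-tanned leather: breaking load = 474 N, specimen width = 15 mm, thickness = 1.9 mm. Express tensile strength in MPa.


16.63 MPa

Cross-section = 15 x 1.9 = 28.5 mm^2
TS = 474 / 28.5 = 16.63 MPa
(1 N/mm^2 = 1 MPa)


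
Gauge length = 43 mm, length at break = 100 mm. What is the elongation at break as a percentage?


132.6%


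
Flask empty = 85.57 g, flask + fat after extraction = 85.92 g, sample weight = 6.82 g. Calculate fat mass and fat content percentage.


Fat mass = 0.35 g
Fat content = 5.1%

Fat mass = 85.92 - 85.57 = 0.35 g
Fat% = 0.35 / 6.82 x 100 = 5.1%


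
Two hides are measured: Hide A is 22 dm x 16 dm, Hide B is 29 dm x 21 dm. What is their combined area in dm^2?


Hide A area = 22 x 16 = 352 dm^2
Hide B area = 29 x 21 = 609 dm^2
Total = 352 + 609 = 961 dm^2


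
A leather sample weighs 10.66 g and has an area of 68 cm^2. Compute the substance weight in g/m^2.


1567.6 g/m^2


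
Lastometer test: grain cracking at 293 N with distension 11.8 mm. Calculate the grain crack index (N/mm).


Grain crack index = force / distension
Index = 293 / 11.8 = 24.8 N/mm


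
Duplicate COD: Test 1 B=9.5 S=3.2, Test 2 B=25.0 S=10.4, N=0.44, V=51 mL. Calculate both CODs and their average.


COD1 = (9.5 - 3.2) x 0.44 x 8000 / 51 = 434.8 mg/L
COD2 = (25.0 - 10.4) x 0.44 x 8000 / 51 = 1007.7 mg/L
Average = (434.8 + 1007.7) / 2 = 721.3 mg/L


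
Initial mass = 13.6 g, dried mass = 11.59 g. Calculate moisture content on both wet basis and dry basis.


Wet basis = 14.8%
Dry basis = 17.3%

Moisture lost = 13.6 - 11.59 = 2.01 g
Wet basis MC = 2.01 / 13.6 x 100 = 14.8%
Dry basis MC = 2.01 / 11.59 x 100 = 17.3%


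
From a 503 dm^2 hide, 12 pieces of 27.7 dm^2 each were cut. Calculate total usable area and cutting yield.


Usable area = 332.4 dm^2
Yield = 66.1%

Total usable = 12 x 27.7 = 332.4 dm^2
Yield = 332.4 / 503 x 100 = 66.1%


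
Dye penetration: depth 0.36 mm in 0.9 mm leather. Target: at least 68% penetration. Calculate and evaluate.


Penetration = 40.0%
Meets target: No


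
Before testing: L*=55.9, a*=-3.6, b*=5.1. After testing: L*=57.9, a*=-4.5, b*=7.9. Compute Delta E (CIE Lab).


dL = 57.9 - 55.9 = 2.0
da = -4.5 - (-3.6) = -0.9
db = 7.9 - 5.1 = 2.8
dE = sqrt((2.0)^2 + (-0.9)^2 + (2.8)^2) = 3.56


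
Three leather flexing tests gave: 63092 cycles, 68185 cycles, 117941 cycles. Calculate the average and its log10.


Average = (63092 + 68185 + 117941) / 3 = 83073 cycles
log10(83073) = 4.92


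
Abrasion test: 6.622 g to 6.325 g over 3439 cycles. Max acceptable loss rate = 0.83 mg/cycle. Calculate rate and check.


Rate = 0.086 mg/cycle
Passes: Yes


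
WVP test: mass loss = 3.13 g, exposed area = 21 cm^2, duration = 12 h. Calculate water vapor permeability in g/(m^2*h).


WVP = mass_loss / (area x time) x 10000
WVP = 3.13 / (21 x 12) x 10000
WVP = 3.13 / 252 x 10000 = 124.21 g/(m^2*h)


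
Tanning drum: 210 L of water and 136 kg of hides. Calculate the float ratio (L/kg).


1.5

Float ratio = water / hide weight
Ratio = 210 / 136 = 1.5


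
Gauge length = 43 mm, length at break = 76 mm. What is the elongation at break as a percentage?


76.7%


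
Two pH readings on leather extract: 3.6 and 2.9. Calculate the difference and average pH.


Difference = |3.6 - 2.9| = 0.7
Average = (3.6 + 2.9) / 2 = 3.25


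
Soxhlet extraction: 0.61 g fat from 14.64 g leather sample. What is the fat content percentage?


Fat content = 0.61 / 14.64 x 100
Fat = 4.2%


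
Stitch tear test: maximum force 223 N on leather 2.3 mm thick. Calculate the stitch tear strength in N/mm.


Stitch tear strength = force / thickness
STS = 223 / 2.3 = 97.0 N/mm


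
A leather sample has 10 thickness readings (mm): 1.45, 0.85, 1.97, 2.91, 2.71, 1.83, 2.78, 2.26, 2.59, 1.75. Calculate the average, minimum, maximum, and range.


Sum = 21.10
Average = 21.10 / 10 = 2.11 mm
Minimum = 0.85 mm
Maximum = 2.91 mm
Range = 2.91 - 0.85 = 2.06 mm


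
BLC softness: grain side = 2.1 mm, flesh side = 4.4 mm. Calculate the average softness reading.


3.25 mm

Average = (2.1 + 4.4) / 2
Average = 3.25 mm


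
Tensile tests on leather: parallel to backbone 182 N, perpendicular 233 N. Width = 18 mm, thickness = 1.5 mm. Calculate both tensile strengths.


Area = 18 x 1.5 = 27.0 mm^2
TS (parallel) = 182 / 27.0 = 6.74 N/mm^2
TS (perpendicular) = 233 / 27.0 = 8.63 N/mm^2


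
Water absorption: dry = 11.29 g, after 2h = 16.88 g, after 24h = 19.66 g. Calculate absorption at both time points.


WA (2h) = (16.88 - 11.29) / 11.29 x 100 = 49.5%
WA (24h) = (19.66 - 11.29) / 11.29 x 100 = 74.1%


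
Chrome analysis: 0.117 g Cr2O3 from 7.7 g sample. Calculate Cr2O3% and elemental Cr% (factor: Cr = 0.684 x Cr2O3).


Cr2O3 = 1.52%
Cr = 1.04%


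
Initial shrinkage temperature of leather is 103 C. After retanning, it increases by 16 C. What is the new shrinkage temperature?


119 C

New Ts = 103 + 16 = 119 C


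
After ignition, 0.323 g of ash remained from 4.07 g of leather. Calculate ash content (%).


7.94%

Ash% = 0.323 / 4.07 x 100
Ash% = 7.94%


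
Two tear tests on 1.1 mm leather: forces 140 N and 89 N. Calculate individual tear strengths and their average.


Tear 1 = 127.3 N/mm
Tear 2 = 80.9 N/mm
Average = 104.1 N/mm

Tear 1 = 140 / 1.1 = 127.3 N/mm
Tear 2 = 89 / 1.1 = 80.9 N/mm
Average = (127.3 + 80.9) / 2 = 104.1 N/mm


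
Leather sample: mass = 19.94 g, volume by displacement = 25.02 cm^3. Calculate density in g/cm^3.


0.797 g/cm^3

Density = mass / volume
Density = 19.94 / 25.02 = 0.797 g/cm^3


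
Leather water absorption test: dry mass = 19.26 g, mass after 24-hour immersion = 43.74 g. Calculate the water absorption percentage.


127.1%

Water absorbed = 43.74 - 19.26 = 24.48 g
WA% = 24.48 / 19.26 x 100 = 127.1%


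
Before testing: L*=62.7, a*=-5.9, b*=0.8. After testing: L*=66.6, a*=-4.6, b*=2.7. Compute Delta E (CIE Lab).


Delta E = 4.53


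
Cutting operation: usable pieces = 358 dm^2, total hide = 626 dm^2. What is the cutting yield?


Yield = usable / total x 100
Yield = 358 / 626 x 100 = 57.2%


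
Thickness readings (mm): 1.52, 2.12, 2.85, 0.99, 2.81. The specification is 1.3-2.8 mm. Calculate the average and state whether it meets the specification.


Sum = 10.29
Average = 10.29 / 5 = 2.06 mm
Specification range: 1.3 to 2.8 mm
Within spec: Yes


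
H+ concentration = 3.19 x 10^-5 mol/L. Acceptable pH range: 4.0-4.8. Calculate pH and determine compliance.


pH = 4.50
Compliant: Yes

pH = -log10(3.19 x 10^-5) = 4.50
Range: 4.0 to 4.8
Compliant: Yes


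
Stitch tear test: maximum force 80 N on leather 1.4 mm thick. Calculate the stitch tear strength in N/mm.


Stitch tear strength = force / thickness
STS = 80 / 1.4 = 57.1 N/mm


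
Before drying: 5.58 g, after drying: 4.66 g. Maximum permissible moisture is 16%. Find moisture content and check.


Moisture content = 16.5%
Acceptable: No

MC = (5.58 - 4.66) / 5.58 x 100 = 16.5%
Maximum: 16%
Acceptable: No


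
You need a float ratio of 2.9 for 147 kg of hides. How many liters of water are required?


426.3 L


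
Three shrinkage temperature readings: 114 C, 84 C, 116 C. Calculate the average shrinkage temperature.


Average = (114 + 84 + 116) / 3
Average = 314 / 3 = 104.7 C


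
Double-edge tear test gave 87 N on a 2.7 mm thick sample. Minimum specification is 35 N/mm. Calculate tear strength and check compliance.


Tear strength = 32.2 N/mm
Compliant: No

Tear strength = 87 / 2.7 = 32.2 N/mm
Required minimum = 35 N/mm
Compliant: No


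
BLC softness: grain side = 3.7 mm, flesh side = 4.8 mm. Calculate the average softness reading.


4.25 mm

Average = (3.7 + 4.8) / 2
Average = 4.25 mm


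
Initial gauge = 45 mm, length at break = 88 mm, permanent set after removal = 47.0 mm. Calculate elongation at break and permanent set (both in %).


Elongation at break = (88 - 45) / 45 x 100 = 95.6%
Permanent set = (47.0 - 45) / 45 x 100 = 4.4%


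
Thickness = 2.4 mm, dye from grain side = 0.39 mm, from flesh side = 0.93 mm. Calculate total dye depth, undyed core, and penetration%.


Total dyed = 0.39 + 0.93 = 1.32 mm
Undyed core = 2.4 - 1.32 = 1.08 mm
Penetration = 1.32 / 2.4 x 100 = 55.0%


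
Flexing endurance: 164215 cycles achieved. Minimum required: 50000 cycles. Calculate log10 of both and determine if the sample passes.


Achieved: log10 = 5.22
Required: log10 = 4.70
Passes: Yes

log10(164215) = 5.22
log10(50000) = 4.70
Passes: Yes


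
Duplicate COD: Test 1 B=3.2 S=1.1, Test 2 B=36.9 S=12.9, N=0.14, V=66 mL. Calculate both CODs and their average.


COD1 = (3.2 - 1.1) x 0.14 x 8000 / 66 = 35.6 mg/L
COD2 = (36.9 - 12.9) x 0.14 x 8000 / 66 = 407.3 mg/L
Average = (35.6 + 407.3) / 2 = 221.5 mg/L


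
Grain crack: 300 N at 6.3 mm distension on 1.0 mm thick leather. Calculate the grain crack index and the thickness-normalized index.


Crack index = 47.6 N/mm
Normalized index = 47.6 N/mm per mm


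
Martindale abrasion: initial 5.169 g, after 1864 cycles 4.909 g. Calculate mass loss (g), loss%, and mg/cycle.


Mass loss = 0.260 g
Loss = 5.03%
Rate = 0.139 mg/cycle


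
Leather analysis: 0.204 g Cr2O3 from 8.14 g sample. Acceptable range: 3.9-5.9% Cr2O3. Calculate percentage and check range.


Cr2O3% = 0.204 / 8.14 x 100 = 2.51%
Acceptable range: 3.9 to 5.9%
Within range: No


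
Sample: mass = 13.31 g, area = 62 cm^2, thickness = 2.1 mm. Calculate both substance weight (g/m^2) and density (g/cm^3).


SW = 13.31 / 62 x 10000 = 2146.8 g/m^2
Volume = 62 x 2.1 / 10 = 13.02 cm^3
Density = 13.31 / 13.02 = 1.022 g/cm^3


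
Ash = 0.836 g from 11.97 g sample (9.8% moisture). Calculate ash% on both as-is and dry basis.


As-is ash% = 0.836 / 11.97 x 100 = 6.98%
Dry mass = 11.97 x (100 - 9.8) / 100 = 10.79694 g
Dry-basis ash% = 0.836 / 10.79694 x 100 = 7.74%


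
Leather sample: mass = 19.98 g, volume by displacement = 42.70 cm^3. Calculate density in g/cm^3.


0.468 g/cm^3

Density = mass / volume
Density = 19.98 / 42.70 = 0.468 g/cm^3


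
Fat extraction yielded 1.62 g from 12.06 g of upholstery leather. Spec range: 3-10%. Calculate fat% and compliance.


Fat% = 1.62 / 12.06 x 100 = 13.4%
Spec range: 3-10%
Compliant: No


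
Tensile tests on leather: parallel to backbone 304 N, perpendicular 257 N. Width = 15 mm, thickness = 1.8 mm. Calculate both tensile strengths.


Parallel = 11.26 N/mm^2
Perpendicular = 9.52 N/mm^2


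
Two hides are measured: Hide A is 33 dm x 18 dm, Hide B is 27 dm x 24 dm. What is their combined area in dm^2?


1242 dm^2

Hide A area = 33 x 18 = 594 dm^2
Hide B area = 27 x 24 = 648 dm^2
Total = 594 + 648 = 1242 dm^2


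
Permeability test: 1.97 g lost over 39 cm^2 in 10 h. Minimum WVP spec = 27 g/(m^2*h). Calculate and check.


WVP = 1.97 / (39 x 10) x 10000 = 50.51 g/(m^2*h)
Minimum: 27 g/(m^2*h)
Meets spec: Yes


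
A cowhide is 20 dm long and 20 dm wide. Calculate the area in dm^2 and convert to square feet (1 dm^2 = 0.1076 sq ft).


Area = 20 x 20 = 400 dm^2
Conversion: 400 x 0.1076 = 43.04 sq ft


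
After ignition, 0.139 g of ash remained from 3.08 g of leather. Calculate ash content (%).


Ash% = 0.139 / 3.08 x 100
Ash% = 4.51%
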